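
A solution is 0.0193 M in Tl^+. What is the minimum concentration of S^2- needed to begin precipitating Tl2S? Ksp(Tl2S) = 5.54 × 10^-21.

Tl2S(s) <=> 2 Tl^+ + S^2-
Ksp = [Tl^+]^2[S^2-]
Precipitation begins when Q = Ksp. With [Tl^+] = 0.0193 M:
5.54 × 10^-21 = (0.0193)^2 × [S^2-]
[S^2-] = (5.54 × 10^-21 / 3.725 × 10^-4) = 1.49 x 10^-17 M

1.49 x 10^-17 M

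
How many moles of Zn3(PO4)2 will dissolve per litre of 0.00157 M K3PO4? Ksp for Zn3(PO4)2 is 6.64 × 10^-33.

s ≈ 4.64e-10 M

Zn3(PO4)2(s) <=> 3 Zn^2+ + 2 PO4^3-
Ksp = [Zn^2+]^3[PO4^3-]^2
Let s = moles of Zn3(PO4)2 that dissolve per litre. [Zn^2+] = 3s, [PO4^3-] = 0.00157 + 2s ≈ 0.00157 (since PO4^3- from K3PO4 dominates).
Ksp ≈ (3s)^3 × (0.00157)^2
s = 4.64 x 10^-10 M
Check: 2s = 9.3 × 10^-10 ≪ 0.00157, so the approximation is valid.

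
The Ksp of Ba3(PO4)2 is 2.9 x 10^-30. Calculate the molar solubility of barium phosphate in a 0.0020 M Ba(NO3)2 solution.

s ≈ 9.5e-12 M

Ba3(PO4)2(s) <=> 3 Ba^2+(aq) + 2 PO4^3-(aq)
Ksp = [Ba^2+]^3[PO4^3-]^2
If s mol/L dissolves here, [Ba^2+] = 0.0020 + 3s ≈ 0.0020, [PO4^3-] = 2s (since Ba^2+ from Ba(NO3)2 dominates).
Ksp ≈ (0.0020)^3 × (2s)^2
s = 9.5 x 10^-12 M
Check: 3s = 2.9 × 10^-11 ≪ 0.0020, so the approximation is valid.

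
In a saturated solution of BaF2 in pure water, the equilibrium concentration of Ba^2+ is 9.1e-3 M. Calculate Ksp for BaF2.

Ksp ≈ 3.0 × 10^-6

BaF2(s) <=> Ba^2+(aq) + 2 F^-(aq)
Stoichiometry gives [F^-] = (2/1)[Ba^2+] = 1.82 × 10^-2 M.
Ksp = [Ba^2+][F^-]^2
Ksp = 9.1 × 10^-3 × (1.82 × 10^-2)^2 = 3.0 x 10^-6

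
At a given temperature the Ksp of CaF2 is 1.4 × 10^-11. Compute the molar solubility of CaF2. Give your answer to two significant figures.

1.5 × 10^-4 M

CaF2(s) ⇌ Ca^2+ + 2 F^-
Ksp = [Ca^2+][F^-]^2
Let s = molar solubility. Then [Ca^2+] = s and [F^-] = 2s.
So Ksp = s × (2s)^2 = 4s^3
s = (1.4 × 10^-11 / 4)^(1/3) = 1.5 × 10^-4 M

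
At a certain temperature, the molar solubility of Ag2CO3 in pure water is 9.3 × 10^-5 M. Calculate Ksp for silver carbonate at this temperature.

Ksp = 3.2 × 10^-12

Ag2CO3(s) ⇌ 2 Ag^+ + CO3^2-
With molar solubility s: [Ag^+] = 2s, [CO3^2-] = s.
Ksp = [Ag^+]^2[CO3^2-]
So Ksp = (2s)^2 × s = 4s^3
With s = 9.3 x 10^-5: Ksp = 3.2 × 10^-12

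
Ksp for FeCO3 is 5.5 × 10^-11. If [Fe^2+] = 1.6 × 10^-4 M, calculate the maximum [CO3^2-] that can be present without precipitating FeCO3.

[CO3^2-] = 3.4 × 10^-7 M

FeCO3(s) ⇌ Fe^2+ + CO3^2-
Ksp = [Fe^2+][CO3^2-]
Precipitation begins when Q = Ksp. With [Fe^2+] = 1.6 × 10^-4 M:
5.5 × 10^-11 = (1.6 × 10^-4) × [CO3^2-]
[CO3^2-] = (5.5 × 10^-11 / 1.6 × 10^-4) = 3.4 × 10^-7 M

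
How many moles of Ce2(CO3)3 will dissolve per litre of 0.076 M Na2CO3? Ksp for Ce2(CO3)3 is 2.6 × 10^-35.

s ≈ 1.2 × 10^-16 M

Ce2(CO3)3(s) <=> 2 Ce^3+(aq) + 3 CO3^2-(aq)
Ksp = [Ce^3+]^2[CO3^2-]^3
Let s = moles of Ce2(CO3)3 that dissolve per litre. [Ce^3+] = 2s, [CO3^2-] = 0.076 + 3s ≈ 0.076 (common-ion effect: CO3^2- is already 0.076 M).
Ksp ≈ (2s)^2 × (0.076)^3
s = 1.2 × 10^-16 M
Check: 3s = 3.7 × 10^-16 ≪ 0.076, so the approximation is valid.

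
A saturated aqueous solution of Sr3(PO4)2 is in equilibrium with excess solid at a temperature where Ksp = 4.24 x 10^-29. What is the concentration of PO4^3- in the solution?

1.66 x 10^-6 M

Sr3(PO4)2(s) <=> 3 Sr^2+ + 2 PO4^3-
Ksp = [Sr^2+]^3[PO4^3-]^2
With molar solubility s: [Sr^2+] = 3s, [PO4^3-] = 2s.
Ksp = (3s)^3(2s)^2 = 108s^5
s = (4.24 x 10^-29 / 108)^(1/5) = 8.294 x 10^-7 M
[PO4^3-] = 2s = 1.66 x 10^-6 M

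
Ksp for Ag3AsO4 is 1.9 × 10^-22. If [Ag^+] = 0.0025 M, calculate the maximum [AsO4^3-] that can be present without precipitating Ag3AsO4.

[AsO4^3-] = 1.2e-14 M

Ag3AsO4(s) ⇌ 3 Ag^+(aq) + AsO4^3-(aq)
Ksp = [Ag^+]^3[AsO4^3-]
Precipitation begins when Q = Ksp. With [Ag^+] = 0.0025 M:
1.9 × 10^-22 = (0.0025)^3 × [AsO4^3-]
[AsO4^3-] = (1.9 × 10^-22 / 1.56 x 10^-8) = 1.2 x 10^-14 M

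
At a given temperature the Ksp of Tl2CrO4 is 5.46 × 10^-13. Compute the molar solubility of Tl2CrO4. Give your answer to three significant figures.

Tl2CrO4(s) ⇌ 2 Tl^+(aq) + CrO4^2-(aq)
Ksp = [Tl^+]^2[CrO4^2-]
With molar solubility s: [Tl^+] = 2s, [CrO4^2-] = s.
Ksp = (2s)^2s = 4s^3
s^3 = 5.46 × 10^-13 / 4, so s = 5.15 × 10^-5 M

5.15 × 10^-5 M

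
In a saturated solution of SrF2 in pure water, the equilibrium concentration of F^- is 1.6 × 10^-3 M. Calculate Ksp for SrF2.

SrF2(s) ⇌ Sr^2+ + 2 F^-
Stoichiometry gives [Sr^2+] = (1/2)[F^-] = 8.00 × 10^-4 M.
Ksp = [Sr^2+][F^-]^2
Ksp = 8.00 × 10^-4 × (1.6 × 10^-3)^2 = 2.0 × 10^-9

2.0 × 10^-9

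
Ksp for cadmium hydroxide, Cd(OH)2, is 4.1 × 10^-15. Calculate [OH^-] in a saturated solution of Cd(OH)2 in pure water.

[OH^-] = 2.0 x 10^-5 M

Cd(OH)2(s) <=> Cd^2+(aq) + 2 OH^-(aq)
Ksp = [Cd^2+][OH^-]^2
With molar solubility s: [Cd^2+] = s, [OH^-] = 2s.
Substituting: Ksp = s(2s)^2 = 4s^3
Solving, s = (4.1 × 10^-15/4)^(1/3) = 1.01 × 10^-5 M
[OH^-] = 2s = 2.0 × 10^-5 M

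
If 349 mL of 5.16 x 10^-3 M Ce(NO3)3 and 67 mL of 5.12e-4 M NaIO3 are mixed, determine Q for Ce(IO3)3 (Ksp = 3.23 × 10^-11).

2.43 × 10^-15

Total volume = 349 + 67 = 416 mL.
[Ce^3+] = 5.16 × 10^-3 × (349/416) = 4.329 x 10^-3 M
[IO3^-] = 5.12 x 10^-4 × (67/416) = 8.246 × 10^-5 M
Ce(IO3)3(s) ⇌ Ce^3+ + 3 IO3^-, so Q = [Ce^3+][IO3^-]^3
Q = (4.329 × 10^-3)(8.246 × 10^-5)^3 = 2.43 x 10^-15
Q < Ksp, so no precipitate of Ce(IO3)3 forms.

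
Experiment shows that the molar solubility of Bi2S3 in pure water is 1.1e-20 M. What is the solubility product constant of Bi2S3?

Bi2S3(s) ⇌ 2 Bi^3+(aq) + 3 S^2-(aq)
With molar solubility s: [Bi^3+] = 2s, [S^2-] = 3s.
Ksp = [Bi^3+]^2[S^2-]^3
Ksp = (2s)^2(3s)^3 = 108s^5
With s = 1.1 × 10^-20: Ksp = 1.7 × 10^-98

Ksp ≈ 1.7e-98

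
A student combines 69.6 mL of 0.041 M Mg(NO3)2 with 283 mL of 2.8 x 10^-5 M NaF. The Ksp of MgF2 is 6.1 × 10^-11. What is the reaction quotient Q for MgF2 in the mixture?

Total volume = 69.6 + 283 = 352.6 mL.
[Mg^2+] = 4.1 × 10^-2 × (69.6/352.6) = 8.09 x 10^-3 M
[F^-] = 2.8 × 10^-5 × (283/352.6) = 2.25 × 10^-5 M
MgF2(s) ⇌ Mg^2+(aq) + 2 F^-(aq), so Q = [Mg^2+][F^-]^2
Q = (8.09 x 10^-3)(2.25 × 10^-5)^2 = 4.1 x 10^-12
Q < Ksp, so no precipitate of MgF2 forms.

4.1 x 10^-12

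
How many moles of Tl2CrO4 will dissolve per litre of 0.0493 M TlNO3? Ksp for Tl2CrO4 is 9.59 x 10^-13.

s ≈ 3.95 x 10^-10 M

Tl2CrO4(s) ⇌ 2 Tl^+(aq) + CrO4^2-(aq)
Ksp = [Tl^+]^2[CrO4^2-]
If s mol/L dissolves here, [Tl^+] = 0.0493 + 2s ≈ 0.0493, [CrO4^2-] = s (Ksp is small, so little additional dissolves).
Ksp ≈ (0.0493)^2 × s
s = 3.95 × 10^-10 M
Check: 2s = 7.9 × 10^-10 ≪ 0.0493, so the approximation is valid.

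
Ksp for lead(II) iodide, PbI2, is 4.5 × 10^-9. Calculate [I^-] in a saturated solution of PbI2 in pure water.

PbI2(s) <=> Pb^2+ + 2 I^-
Ksp = [Pb^2+][I^-]^2
For each mole of PbI2 that dissolves: [Pb^2+] = s, [I^-] = 2s.
So Ksp = s × (2s)^2 = 4s^3
s = (4.5 × 10^-9 / 4)^(1/3) = 1.04 × 10^-3 M
[I^-] = 2s = 2.1 × 10^-3 M

2.1e-3 M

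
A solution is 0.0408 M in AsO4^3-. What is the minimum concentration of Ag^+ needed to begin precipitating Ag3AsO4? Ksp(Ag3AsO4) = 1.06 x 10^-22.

[Ag^+] ≈ 1.37 × 10^-7 M

Ag3AsO4(s) <=> 3 Ag^+ + AsO4^3-
Ksp = [Ag^+]^3[AsO4^3-]
Precipitation begins when Q = Ksp. With [AsO4^3-] = 0.0408 M:
1.06 x 10^-22 = (0.0408) × [Ag^+]^3
[Ag^+] = (1.06 x 10^-22 / 4.08 x 10^-2)^(1/3) = 1.37 x 10^-7 M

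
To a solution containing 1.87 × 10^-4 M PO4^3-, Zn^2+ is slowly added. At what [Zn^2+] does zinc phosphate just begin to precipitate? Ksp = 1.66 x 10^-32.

[Zn^2+] ≈ 7.80 x 10^-9 M

Zn3(PO4)2(s) ⇌ 3 Zn^2+(aq) + 2 PO4^3-(aq)
Ksp = [Zn^2+]^3[PO4^3-]^2
Precipitation begins when Q = Ksp. With [PO4^3-] = 1.87 × 10^-4 M:
1.66 x 10^-32 = (1.87 × 10^-4)^2 × [Zn^2+]^3
[Zn^2+] = (1.66 x 10^-32 / 3.497 × 10^-8)^(1/3) = 7.80 x 10^-9 M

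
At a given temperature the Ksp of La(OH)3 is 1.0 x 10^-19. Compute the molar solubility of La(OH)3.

s = 7.8 × 10^-6 M

La(OH)3(s) ⇌ La^3+ + 3 OH^-
Ksp = [La^3+][OH^-]^3
With molar solubility s: [La^3+] = s, [OH^-] = 3s.
Ksp = s(3s)^3 = 27s^4
s^4 = 1.0 x 10^-19 / 27, so s = 7.8 × 10^-6 M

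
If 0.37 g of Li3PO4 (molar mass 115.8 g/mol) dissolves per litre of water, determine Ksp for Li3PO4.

Molar solubility s = (3.7 × 10^-1 g/L) / (115.8 g/mol) = 3.20 x 10^-3 M.
Li3PO4(s) ⇌ 3 Li^+(aq) + PO4^3-(aq)
With molar solubility s: [Li^+] = 3s, [PO4^3-] = s.
Ksp = [Li^+]^3[PO4^3-]
So Ksp = (3s)^3 × s = 27s^4
Ksp = 27 × (3.20 × 10^-3)^4 = 2.8 × 10^-9

Ksp ≈ 2.8 × 10^-9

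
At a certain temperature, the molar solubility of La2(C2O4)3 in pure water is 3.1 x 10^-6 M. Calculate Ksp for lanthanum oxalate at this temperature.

La2(C2O4)3(s) <=> 2 La^3+ + 3 C2O4^2-
If s mol/L of La2(C2O4)3 dissolves, [La^3+] = 2s and [C2O4^2-] = 3s.
Ksp = [La^3+]^2[C2O4^2-]^3
Ksp = (2s)^2(3s)^3 = 108s^5
Ksp = 108 × (3.1 x 10^-6)^5 = 3.1 × 10^-26

Ksp ≈ 3.1 x 10^-26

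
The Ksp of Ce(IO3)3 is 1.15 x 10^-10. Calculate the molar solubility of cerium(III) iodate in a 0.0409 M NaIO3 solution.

s ≈ 1.68 × 10^-6 M

Ce(IO3)3(s) <=> Ce^3+(aq) + 3 IO3^-(aq)
Ksp = [Ce^3+][IO3^-]^3
If s mol/L dissolves here, [Ce^3+] = s, [IO3^-] = 0.0409 + 3s ≈ 0.0409 (Ksp is small, so little additional dissolves).
Ksp ≈ s × (0.0409)^3
s = 1.68 × 10^-6 M
Check: 3s = 5.0 × 10^-6 ≪ 0.0409, so the approximation is valid.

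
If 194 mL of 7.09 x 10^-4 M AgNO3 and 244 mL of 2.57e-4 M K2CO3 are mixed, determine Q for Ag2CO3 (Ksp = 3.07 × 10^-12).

Total volume = 194 + 244 = 438 mL.
[Ag^+] = 7.09 × 10^-4 × (194/438) = 3.140 × 10^-4 M
[CO3^2-] = 2.57 x 10^-4 × (244/438) = 1.432 x 10^-4 M
Ag2CO3(s) ⇌ 2 Ag^+ + CO3^2-, so Q = [Ag^+]^2[CO3^2-]
Q = (3.140 × 10^-4)^2(1.432 × 10^-4) = 1.41 × 10^-11
Q > Ksp, so Ag2CO3 will precipitate.

1.41e-11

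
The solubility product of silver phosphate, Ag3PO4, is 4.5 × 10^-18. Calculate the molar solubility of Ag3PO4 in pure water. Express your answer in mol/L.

Ag3PO4(s) ⇌ 3 Ag^+(aq) + PO4^3-(aq)
Ksp = [Ag^+]^3[PO4^3-]
For each mole of Ag3PO4 that dissolves: [Ag^+] = 3s, [PO4^3-] = s.
So Ksp = (3s)^3 × s = 27s^4
Solving, s = (4.5 × 10^-18/27)^(1/4) = 2.0 × 10^-5 M

s = 2.0e-5 M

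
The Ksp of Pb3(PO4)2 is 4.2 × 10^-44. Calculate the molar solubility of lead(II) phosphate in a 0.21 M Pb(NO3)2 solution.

s = 1.1 × 10^-21 M

Pb3(PO4)2(s) ⇌ 3 Pb^2+(aq) + 2 PO4^3-(aq)
Ksp = [Pb^2+]^3[PO4^3-]^2
Let s be the molar solubility in this solution. [Pb^2+] = 0.21 + 3s ≈ 0.21, [PO4^3-] = 2s (Ksp is small, so little additional dissolves).
Ksp ≈ (0.21)^3 × (2s)^2
s = 1.1 × 10^-21 M
Check: 3s = 3.2 × 10^-21 ≪ 0.21, so the approximation is valid.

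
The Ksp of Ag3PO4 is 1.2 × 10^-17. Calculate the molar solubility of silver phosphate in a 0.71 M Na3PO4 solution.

s = 8.6e-7 M

Ag3PO4(s) <=> 3 Ag^+(aq) + PO4^3-(aq)
Ksp = [Ag^+]^3[PO4^3-]
Let s be the molar solubility in this solution. [Ag^+] = 3s, [PO4^3-] = 0.71 + s ≈ 0.71 (Ksp is small, so little additional dissolves).
Ksp ≈ (3s)^3 × 0.71
s = 8.6 × 10^-7 M
Check: s = 8.6 × 10^-7 ≪ 0.71, so the approximation is valid.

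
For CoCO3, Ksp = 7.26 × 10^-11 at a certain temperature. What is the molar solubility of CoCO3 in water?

CoCO3(s) ⇌ Co^2+ + CO3^2-
Ksp = [Co^2+][CO3^2-]
With molar solubility s: [Co^2+] = s, [CO3^2-] = s.
Ksp = s × s = s^2
s = √(7.26 × 10^-11) = 8.52 × 10^-6 M

s = 8.52e-6 M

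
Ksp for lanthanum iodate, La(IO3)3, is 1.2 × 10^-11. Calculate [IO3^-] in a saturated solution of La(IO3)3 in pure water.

[IO3^-] = 2.4 × 10^-3 M

La(IO3)3(s) ⇌ La^3+(aq) + 3 IO3^-(aq)
Ksp = [La^3+][IO3^-]^3
If s mol/L of La(IO3)3 dissolves, [La^3+] = s and [IO3^-] = 3s.
Ksp = s(3s)^3 = 27s^4
s^4 = 1.2 × 10^-11 / 27, so s = 8.16 x 10^-4 M
[IO3^-] = 3s = 2.4 x 10^-3 M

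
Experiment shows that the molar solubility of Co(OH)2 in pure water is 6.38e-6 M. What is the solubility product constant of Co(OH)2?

Ksp ≈ 1.04 × 10^-15

Co(OH)2(s) ⇌ Co^2+(aq) + 2 OH^-(aq)
Let s = molar solubility. Then [Co^2+] = s and [OH^-] = 2s.
Ksp = [Co^2+][OH^-]^2
Ksp = s(2s)^2 = 4s^3
With s = 6.38 x 10^-6: Ksp = 1.04 × 10^-15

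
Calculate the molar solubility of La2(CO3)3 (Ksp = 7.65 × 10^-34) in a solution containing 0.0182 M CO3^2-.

La2(CO3)3(s) ⇌ 2 La^3+ + 3 CO3^2-
Ksp = [La^3+]^2[CO3^2-]^3
If s mol/L dissolves here, [La^3+] = 2s, [CO3^2-] = 0.0182 + 3s ≈ 0.0182 (since the CO3^2- already present dominates).
Ksp ≈ (2s)^2 × (0.0182)^3
s = 5.63 × 10^-15 M
Check: 3s = 1.7 × 10^-14 ≪ 0.0182, so the approximation is valid.

s = 5.63 x 10^-15 M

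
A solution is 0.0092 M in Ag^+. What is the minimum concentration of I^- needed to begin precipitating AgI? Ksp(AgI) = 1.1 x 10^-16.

1.2 x 10^-14 M

AgI(s) ⇌ Ag^+(aq) + I^-(aq)
Ksp = [Ag^+][I^-]
Precipitation begins when Q = Ksp. With [Ag^+] = 0.0092 M:
1.1 x 10^-16 = (0.0092) × [I^-]
[I^-] = (1.1 x 10^-16 / 9.2 x 10^-3) = 1.2 × 10^-14 M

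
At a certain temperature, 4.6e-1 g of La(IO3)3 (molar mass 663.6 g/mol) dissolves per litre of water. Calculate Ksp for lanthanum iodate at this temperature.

Molar solubility s = (4.6 × 10^-1 g/L) / (663.6 g/mol) = 6.93 x 10^-4 M.
La(IO3)3(s) ⇌ La^3+(aq) + 3 IO3^-(aq)
For each mole of La(IO3)3 that dissolves: [La^3+] = s, [IO3^-] = 3s.
Ksp = [La^3+][IO3^-]^3
Ksp = s(3s)^3 = 27s^4
With s = 6.93 x 10^-4: Ksp = 6.2 x 10^-12

6.2e-12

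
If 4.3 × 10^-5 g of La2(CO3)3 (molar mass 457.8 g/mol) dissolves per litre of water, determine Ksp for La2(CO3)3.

Molar solubility s = (4.3 x 10^-5 g/L) / (457.8 g/mol) = 9.39 x 10^-8 M.
La2(CO3)3(s) ⇌ 2 La^3+ + 3 CO3^2-
Let s = molar solubility. Then [La^3+] = 2s and [CO3^2-] = 3s.
Ksp = [La^3+]^2[CO3^2-]^3
So Ksp = (2s)^2 × (3s)^3 = 108s^5
With s = 9.39 × 10^-8: Ksp = 7.9 × 10^-34

7.9 x 10^-34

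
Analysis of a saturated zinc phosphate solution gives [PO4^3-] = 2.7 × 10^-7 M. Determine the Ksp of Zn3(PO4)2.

Zn3(PO4)2(s) ⇌ 3 Zn^2+ + 2 PO4^3-
Stoichiometry gives [Zn^2+] = (3/2)[PO4^3-] = 4.05 × 10^-7 M.
Ksp = [Zn^2+]^3[PO4^3-]^2
Ksp = (4.05 × 10^-7)^3 × (2.7 × 10^-7)^2 = 4.8 × 10^-33

Ksp ≈ 4.8 × 10^-33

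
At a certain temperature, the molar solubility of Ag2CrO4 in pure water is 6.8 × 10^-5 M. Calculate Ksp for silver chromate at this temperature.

Ag2CrO4(s) <=> 2 Ag^+ + CrO4^2-
If s mol/L of Ag2CrO4 dissolves, [Ag^+] = 2s and [CrO4^2-] = s.
Ksp = [Ag^+]^2[CrO4^2-]
Substituting: Ksp = (2s)^2s = 4s^3
Ksp = 4 × (6.8 × 10^-5)^3 = 1.3 × 10^-12

Ksp ≈ 1.3e-12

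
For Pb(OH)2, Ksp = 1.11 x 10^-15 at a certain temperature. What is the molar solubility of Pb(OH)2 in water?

6.52e-6 M

Pb(OH)2(s) <=> Pb^2+ + 2 OH^-
Ksp = [Pb^2+][OH^-]^2
Let s = molar solubility. Then [Pb^2+] = s and [OH^-] = 2s.
Ksp = s(2s)^2 = 4s^3
s = (1.11 x 10^-15 / 4)^(1/3) = 6.52 x 10^-6 M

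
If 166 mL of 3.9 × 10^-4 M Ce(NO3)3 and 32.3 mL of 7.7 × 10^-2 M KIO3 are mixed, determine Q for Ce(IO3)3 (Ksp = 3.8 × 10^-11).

Total volume = 166 + 32.3 = 198.3 mL.
[Ce^3+] = 3.9 x 10^-4 × (166/198.3) = 3.26 × 10^-4 M
[IO3^-] = 7.7 × 10^-2 × (32.3/198.3) = 1.25 × 10^-2 M
Ce(IO3)3(s) ⇌ Ce^3+(aq) + 3 IO3^-(aq), so Q = [Ce^3+][IO3^-]^3
Q = (3.26 × 10^-4)(1.25 x 10^-2)^3 = 6.4 × 10^-10
Q > Ksp, so Ce(IO3)3 will precipitate.

Q ≈ 6.4e-10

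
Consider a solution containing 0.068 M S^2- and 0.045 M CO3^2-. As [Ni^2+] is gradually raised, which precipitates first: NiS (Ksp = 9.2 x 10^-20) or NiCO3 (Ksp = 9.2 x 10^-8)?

Each salt begins to precipitate when Q = Ksp, i.e. when [Ni^2+] reaches its threshold.
For NiS: 9.2 x 10^-20 = 0.068 × [Ni^2+]  ⇒  [Ni^2+] = 1.4 x 10^-18 M.
For NiCO3: 9.2 x 10^-8 = 0.045 × [Ni^2+]  ⇒  [Ni^2+] = 2.0 × 10^-6 M.
The salt with the lower threshold [Ni^2+] precipitates first: NiS.

NiS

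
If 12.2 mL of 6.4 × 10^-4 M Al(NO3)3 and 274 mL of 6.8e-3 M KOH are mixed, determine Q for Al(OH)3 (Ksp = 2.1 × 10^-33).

Q = 7.5 x 10^-12

Total volume = 12.2 + 274 = 286.2 mL.
[Al^3+] = 6.4 x 10^-4 × (12.2/286.2) = 2.73 x 10^-5 M
[OH^-] = 6.8 x 10^-3 × (274/286.2) = 6.51 x 10^-3 M
Al(OH)3(s) ⇌ Al^3+(aq) + 3 OH^-(aq), so Q = [Al^3+][OH^-]^3
Q = (2.73 × 10^-5)(6.51 × 10^-3)^3 = 7.5 × 10^-12
Q > Ksp, so Al(OH)3 will precipitate.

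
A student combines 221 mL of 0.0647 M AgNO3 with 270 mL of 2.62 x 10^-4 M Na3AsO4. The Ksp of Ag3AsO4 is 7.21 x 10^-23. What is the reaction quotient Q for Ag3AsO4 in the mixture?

Q ≈ 3.56 × 10^-9

Total volume = 221 + 270 = 491 mL.
[Ag^+] = 6.47 × 10^-2 × (221/491) = 2.912 × 10^-2 M
[AsO4^3-] = 2.62 × 10^-4 × (270/491) = 1.441 × 10^-4 M
Ag3AsO4(s) <=> 3 Ag^+ + AsO4^3-, so Q = [Ag^+]^3[AsO4^3-]
Q = (2.912 x 10^-2)^3(1.441 × 10^-4) = 3.56 × 10^-9
Q > Ksp, so Ag3AsO4 will precipitate.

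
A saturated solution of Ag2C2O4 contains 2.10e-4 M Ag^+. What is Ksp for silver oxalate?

Ag2C2O4(s) <=> 2 Ag^+(aq) + C2O4^2-(aq)
Stoichiometry gives [C2O4^2-] = (1/2)[Ag^+] = 1.050 × 10^-4 M.
Ksp = [Ag^+]^2[C2O4^2-]
Ksp = (2.10 × 10^-4)^2 × 1.050 x 10^-4 = 4.63 × 10^-12

Ksp ≈ 4.63 x 10^-12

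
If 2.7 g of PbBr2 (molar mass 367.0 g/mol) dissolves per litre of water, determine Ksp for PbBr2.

Ksp = 1.6 x 10^-6

Molar solubility s = (2.7 g/L) / (367.0 g/mol) = 7.36 x 10^-3 M.
PbBr2(s) ⇌ Pb^2+(aq) + 2 Br^-(aq)
With molar solubility s: [Pb^2+] = s, [Br^-] = 2s.
Ksp = [Pb^2+][Br^-]^2
Ksp = s(2s)^2 = 4s^3
With s = 7.36 × 10^-3: Ksp = 1.6 × 10^-6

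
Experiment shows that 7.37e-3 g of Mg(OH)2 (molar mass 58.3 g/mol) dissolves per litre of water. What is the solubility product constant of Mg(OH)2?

Ksp = 8.08e-12

Molar solubility s = (7.37 × 10^-3 g/L) / (58.3 g/mol) = 1.264 × 10^-4 M.
Mg(OH)2(s) ⇌ Mg^2+ + 2 OH^-
For each mole of Mg(OH)2 that dissolves: [Mg^2+] = s, [OH^-] = 2s.
Ksp = [Mg^2+][OH^-]^2
Ksp = s(2s)^2 = 4s^3
Ksp = 4 × (1.264 × 10^-4)^3 = 8.08 × 10^-12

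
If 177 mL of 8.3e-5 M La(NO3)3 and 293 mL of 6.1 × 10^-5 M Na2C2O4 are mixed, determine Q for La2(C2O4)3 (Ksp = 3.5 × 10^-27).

Q = 5.4e-23

Total volume = 177 + 293 = 470 mL.
[La^3+] = 8.3 × 10^-5 × (177/470) = 3.13 × 10^-5 M
[C2O4^2-] = 6.1 × 10^-5 × (293/470) = 3.80 × 10^-5 M
La2(C2O4)3(s) <=> 2 La^3+(aq) + 3 C2O4^2-(aq), so Q = [La^3+]^2[C2O4^2-]^3
Q = (3.13 × 10^-5)^2(3.80 × 10^-5)^3 = 5.4 x 10^-23
Q > Ksp, so La2(C2O4)3 will precipitate.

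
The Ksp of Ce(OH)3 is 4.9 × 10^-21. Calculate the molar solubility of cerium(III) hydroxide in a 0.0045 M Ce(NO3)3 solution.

s = 3.4 x 10^-7 M

Ce(OH)3(s) ⇌ Ce^3+(aq) + 3 OH^-(aq)
Ksp = [Ce^3+][OH^-]^3
If s mol/L dissolves here, [Ce^3+] = 0.0045 + s ≈ 0.0045, [OH^-] = 3s (since Ce^3+ from Ce(NO3)3 dominates).
Ksp ≈ 0.0045 × (3s)^3
s = 3.4 x 10^-7 M
Check: s = 3.4 × 10^-7 ≪ 0.0045, so the approximation is valid.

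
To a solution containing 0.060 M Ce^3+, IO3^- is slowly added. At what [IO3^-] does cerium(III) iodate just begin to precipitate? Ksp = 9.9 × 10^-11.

1.2 × 10^-3 M

Ce(IO3)3(s) <=> Ce^3+ + 3 IO3^-
Ksp = [Ce^3+][IO3^-]^3
Precipitation begins when Q = Ksp. With [Ce^3+] = 0.060 M:
9.9 × 10^-11 = (0.060) × [IO3^-]^3
[IO3^-] = (9.9 × 10^-11 / 6.0 × 10^-2)^(1/3) = 1.2 x 10^-3 M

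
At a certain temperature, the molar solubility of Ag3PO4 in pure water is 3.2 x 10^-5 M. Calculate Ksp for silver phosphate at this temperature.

Ag3PO4(s) ⇌ 3 Ag^+ + PO4^3-
Let s = molar solubility. Then [Ag^+] = 3s and [PO4^3-] = s.
Ksp = [Ag^+]^3[PO4^3-]
Substituting: Ksp = (3s)^3s = 27s^4
Ksp = 27 × (3.2 × 10^-5)^4 = 2.8 x 10^-17

Ksp ≈ 2.8e-17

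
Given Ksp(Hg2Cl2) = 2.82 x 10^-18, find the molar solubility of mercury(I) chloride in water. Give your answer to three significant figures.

s ≈ 8.90 x 10^-7 M

Hg2Cl2(s) <=> Hg2^2+ + 2 Cl^-
Ksp = [Hg2^2+][Cl^-]^2
For each mole of Hg2Cl2 that dissolves: [Hg2^2+] = s, [Cl^-] = 2s.
Substituting: Ksp = s(2s)^2 = 4s^3
s^3 = 2.82 x 10^-18 / 4, so s = 8.90 × 10^-7 M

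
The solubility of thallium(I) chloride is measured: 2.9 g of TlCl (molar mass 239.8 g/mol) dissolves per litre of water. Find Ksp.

Molar solubility s = (2.9 g/L) / (239.8 g/mol) = 1.21 x 10^-2 M.
TlCl(s) <=> Tl^+(aq) + Cl^-(aq)
For each mole of TlCl that dissolves: [Tl^+] = s, [Cl^-] = s.
Ksp = [Tl^+][Cl^-]
Ksp = (s)(s) = s^2
Ksp = (1.21 × 10^-2)^2 = 1.5 × 10^-4

1.5 × 10^-4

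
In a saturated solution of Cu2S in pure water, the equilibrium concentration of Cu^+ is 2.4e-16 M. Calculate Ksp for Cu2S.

Cu2S(s) ⇌ 2 Cu^+ + S^2-
Stoichiometry gives [S^2-] = (1/2)[Cu^+] = 1.20 x 10^-16 M.
Ksp = [Cu^+]^2[S^2-]
Ksp = (2.4 x 10^-16)^2 × 1.20 x 10^-16 = 6.9 × 10^-48

Ksp ≈ 6.9 × 10^-48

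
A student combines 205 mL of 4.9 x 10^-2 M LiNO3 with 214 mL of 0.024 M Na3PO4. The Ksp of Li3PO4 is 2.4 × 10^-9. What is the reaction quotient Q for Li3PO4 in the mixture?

Total volume = 205 + 214 = 419 mL.
[Li^+] = 4.9 × 10^-2 × (205/419) = 2.40 × 10^-2 M
[PO4^3-] = 2.4 × 10^-2 × (214/419) = 1.23 x 10^-2 M
Li3PO4(s) <=> 3 Li^+ + PO4^3-, so Q = [Li^+]^3[PO4^3-]
Q = (2.40 x 10^-2)^3(1.23 × 10^-2) = 1.7 × 10^-7
Q > Ksp, so Li3PO4 will precipitate.

Q = 1.7 × 10^-7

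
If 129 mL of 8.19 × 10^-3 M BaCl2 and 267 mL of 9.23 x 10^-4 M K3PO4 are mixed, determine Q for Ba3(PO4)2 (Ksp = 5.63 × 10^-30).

Q ≈ 7.35 × 10^-15

Total volume = 129 + 267 = 396 mL.
[Ba^2+] = 8.19 × 10^-3 × (129/396) = 2.668 × 10^-3 M
[PO4^3-] = 9.23 × 10^-4 × (267/396) = 6.223 × 10^-4 M
Ba3(PO4)2(s) ⇌ 3 Ba^2+(aq) + 2 PO4^3-(aq), so Q = [Ba^2+]^3[PO4^3-]^2
Q = (2.668 × 10^-3)^3(6.223 × 10^-4)^2 = 7.35 × 10^-15
Q > Ksp, so Ba3(PO4)2 will precipitate.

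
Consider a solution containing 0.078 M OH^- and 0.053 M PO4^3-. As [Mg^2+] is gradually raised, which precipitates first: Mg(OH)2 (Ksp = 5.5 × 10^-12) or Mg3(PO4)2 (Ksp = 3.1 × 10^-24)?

Mg(OH)2

Each salt begins to precipitate when Q = Ksp, i.e. when [Mg^2+] reaches its threshold.
For Mg(OH)2: 5.5 × 10^-12 = (0.078)^2 × [Mg^2+]  ⇒  [Mg^2+] = 9.0 × 10^-10 M.
For Mg3(PO4)2: 3.1 × 10^-24 = (0.053)^2 × [Mg^2+]^3  ⇒  [Mg^2+] = 1.0 x 10^-7 M.
The salt with the lower threshold [Mg^2+] precipitates first: Mg(OH)2.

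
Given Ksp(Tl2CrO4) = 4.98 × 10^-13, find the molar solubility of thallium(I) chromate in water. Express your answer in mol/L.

Tl2CrO4(s) ⇌ 2 Tl^+ + CrO4^2-
Ksp = [Tl^+]^2[CrO4^2-]
For each mole of Tl2CrO4 that dissolves: [Tl^+] = 2s, [CrO4^2-] = s.
So Ksp = (2s)^2 × s = 4s^3
s^3 = 4.98 × 10^-13 / 4, so s = 4.99 x 10^-5 M

s ≈ 4.99 × 10^-5 M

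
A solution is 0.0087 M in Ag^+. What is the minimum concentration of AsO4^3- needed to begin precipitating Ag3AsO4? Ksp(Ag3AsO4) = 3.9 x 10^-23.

Ag3AsO4(s) ⇌ 3 Ag^+(aq) + AsO4^3-(aq)
Ksp = [Ag^+]^3[AsO4^3-]
Precipitation begins when Q = Ksp. With [Ag^+] = 0.0087 M:
3.9 x 10^-23 = (0.0087)^3 × [AsO4^3-]
[AsO4^3-] = (3.9 x 10^-23 / 6.59 × 10^-7) = 5.9 × 10^-17 M

5.9 × 10^-17 M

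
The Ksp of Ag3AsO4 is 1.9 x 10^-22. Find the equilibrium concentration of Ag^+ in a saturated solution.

[Ag^+] ≈ 4.9 × 10^-6 M

Ag3AsO4(s) ⇌ 3 Ag^+ + AsO4^3-
Ksp = [Ag^+]^3[AsO4^3-]
Let s = molar solubility. Then [Ag^+] = 3s and [AsO4^3-] = s.
Substituting: Ksp = (3s)^3s = 27s^4
Solving, s = (1.9 x 10^-22/27)^(1/4) = 1.63 × 10^-6 M
[Ag^+] = 3s = 4.9 × 10^-6 M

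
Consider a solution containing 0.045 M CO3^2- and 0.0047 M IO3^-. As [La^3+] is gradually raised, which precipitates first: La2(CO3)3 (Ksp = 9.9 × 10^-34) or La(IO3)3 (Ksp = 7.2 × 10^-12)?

La2(CO3)3

Each salt begins to precipitate when Q = Ksp, i.e. when [La^3+] reaches its threshold.
For La2(CO3)3: 9.9 × 10^-34 = (0.045)^3 × [La^3+]^2  ⇒  [La^3+] = 3.3 x 10^-15 M.
For La(IO3)3: 7.2 × 10^-12 = (0.0047)^3 × [La^3+]  ⇒  [La^3+] = 6.9 × 10^-5 M.
The salt with the lower threshold [La^3+] precipitates first: La2(CO3)3.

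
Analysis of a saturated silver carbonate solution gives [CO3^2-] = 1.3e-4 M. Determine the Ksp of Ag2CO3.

Ag2CO3(s) ⇌ 2 Ag^+ + CO3^2-
Stoichiometry gives [Ag^+] = (2/1)[CO3^2-] = 2.60 × 10^-4 M.
Ksp = [Ag^+]^2[CO3^2-]
Ksp = (2.60 × 10^-4)^2 × 1.3 × 10^-4 = 8.8 × 10^-12

Ksp ≈ 8.8 × 10^-12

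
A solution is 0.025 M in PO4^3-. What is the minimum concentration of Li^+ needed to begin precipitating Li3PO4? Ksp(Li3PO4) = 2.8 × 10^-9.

Li3PO4(s) ⇌ 3 Li^+(aq) + PO4^3-(aq)
Ksp = [Li^+]^3[PO4^3-]
Precipitation begins when Q = Ksp. With [PO4^3-] = 0.025 M:
2.8 × 10^-9 = (0.025) × [Li^+]^3
[Li^+] = (2.8 × 10^-9 / 2.5 × 10^-2)^(1/3) = 4.8 x 10^-3 M

[Li^+] = 4.8e-3 M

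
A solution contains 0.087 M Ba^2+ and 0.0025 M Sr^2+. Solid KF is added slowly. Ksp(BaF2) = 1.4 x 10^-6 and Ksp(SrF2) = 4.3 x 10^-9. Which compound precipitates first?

Precipitation of each salt starts when its ion product equals its Ksp.
For BaF2: 1.4 x 10^-6 = 0.087 × [F^-]^2  ⇒  [F^-] = 4.0 x 10^-3 M.
For SrF2: 4.3 x 10^-9 = 0.0025 × [F^-]^2  ⇒  [F^-] = 1.3 × 10^-3 M.
The salt with the lower threshold [F^-] precipitates first: SrF2.

SrF2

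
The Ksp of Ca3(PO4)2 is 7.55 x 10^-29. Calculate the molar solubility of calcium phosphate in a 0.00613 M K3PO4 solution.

Ca3(PO4)2(s) <=> 3 Ca^2+ + 2 PO4^3-
Ksp = [Ca^2+]^3[PO4^3-]^2
Let s be the molar solubility in this solution. [Ca^2+] = 3s, [PO4^3-] = 0.00613 + 2s ≈ 0.00613 (Ksp is small, so little additional dissolves).
Ksp ≈ (3s)^3 × (0.00613)^2
s = 4.21 × 10^-9 M
Check: 2s = 8.4 × 10^-9 ≪ 0.00613, so the approximation is valid.

4.21e-9 M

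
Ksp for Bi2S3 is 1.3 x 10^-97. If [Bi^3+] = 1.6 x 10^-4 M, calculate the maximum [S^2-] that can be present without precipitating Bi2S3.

Bi2S3(s) ⇌ 2 Bi^3+(aq) + 3 S^2-(aq)
Ksp = [Bi^3+]^2[S^2-]^3
Precipitation begins when Q = Ksp. With [Bi^3+] = 1.6 x 10^-4 M:
1.3 x 10^-97 = (1.6 x 10^-4)^2 × [S^2-]^3
[S^2-] = (1.3 x 10^-97 / 2.56 × 10^-8)^(1/3) = 1.7 × 10^-30 M

1.7 × 10^-30 M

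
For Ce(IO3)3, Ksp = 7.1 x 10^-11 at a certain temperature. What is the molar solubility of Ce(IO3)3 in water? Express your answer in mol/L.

1.3 × 10^-3 M

Ce(IO3)3(s) ⇌ Ce^3+ + 3 IO3^-
Ksp = [Ce^3+][IO3^-]^3
For each mole of Ce(IO3)3 that dissolves: [Ce^3+] = s, [IO3^-] = 3s.
Ksp = s(3s)^3 = 27s^4
s^4 = 7.1 x 10^-11 / 27, so s = 1.3 × 10^-3 M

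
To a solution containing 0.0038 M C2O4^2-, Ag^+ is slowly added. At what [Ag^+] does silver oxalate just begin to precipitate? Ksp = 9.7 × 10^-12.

5.1 × 10^-5 M

Ag2C2O4(s) ⇌ 2 Ag^+ + C2O4^2-
Ksp = [Ag^+]^2[C2O4^2-]
Precipitation begins when Q = Ksp. With [C2O4^2-] = 0.0038 M:
9.7 × 10^-12 = (0.0038) × [Ag^+]^2
[Ag^+] = (9.7 × 10^-12 / 3.8 x 10^-3)^(1/2) = 5.1 × 10^-5 M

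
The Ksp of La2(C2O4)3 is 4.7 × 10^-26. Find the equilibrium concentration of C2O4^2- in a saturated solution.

1.0 × 10^-5 M

La2(C2O4)3(s) ⇌ 2 La^3+ + 3 C2O4^2-
Ksp = [La^3+]^2[C2O4^2-]^3
For each mole of La2(C2O4)3 that dissolves: [La^3+] = 2s, [C2O4^2-] = 3s.
Ksp = (2s)^2(3s)^3 = 108s^5
s = (4.7 × 10^-26 / 108)^(1/5) = 3.37 × 10^-6 M
[C2O4^2-] = 3s = 1.0 × 10^-5 M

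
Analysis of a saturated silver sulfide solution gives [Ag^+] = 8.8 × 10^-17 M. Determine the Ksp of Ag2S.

Ag2S(s) ⇌ 2 Ag^+ + S^2-
Stoichiometry gives [S^2-] = (1/2)[Ag^+] = 4.40 × 10^-17 M.
Ksp = [Ag^+]^2[S^2-]
Ksp = (8.8 x 10^-17)^2 × 4.40 x 10^-17 = 3.4 × 10^-49

Ksp = 3.4 x 10^-49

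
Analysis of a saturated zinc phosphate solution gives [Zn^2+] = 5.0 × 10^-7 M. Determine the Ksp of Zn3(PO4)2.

Zn3(PO4)2(s) ⇌ 3 Zn^2+ + 2 PO4^3-
Stoichiometry gives [PO4^3-] = (2/3)[Zn^2+] = 3.33 x 10^-7 M.
Ksp = [Zn^2+]^3[PO4^3-]^2
Ksp = (5.0 x 10^-7)^3 × (3.33 × 10^-7)^2 = 1.4 × 10^-32

1.4e-32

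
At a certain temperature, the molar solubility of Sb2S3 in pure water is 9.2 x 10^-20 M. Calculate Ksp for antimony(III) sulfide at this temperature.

7.1 × 10^-94

Sb2S3(s) ⇌ 2 Sb^3+ + 3 S^2-
Let s = molar solubility. Then [Sb^3+] = 2s and [S^2-] = 3s.
Ksp = [Sb^3+]^2[S^2-]^3
Substituting: Ksp = (2s)^2(3s)^3 = 108s^5
Ksp = 108 × (9.2 × 10^-20)^5 = 7.1 × 10^-94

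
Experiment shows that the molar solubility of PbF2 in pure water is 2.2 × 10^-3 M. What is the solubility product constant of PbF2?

PbF2(s) ⇌ Pb^2+(aq) + 2 F^-(aq)
For each mole of PbF2 that dissolves: [Pb^2+] = s, [F^-] = 2s.
Ksp = [Pb^2+][F^-]^2
Ksp = s(2s)^2 = 4s^3
Ksp = 4 × (2.2 × 10^-3)^3 = 4.3 × 10^-8

4.3 × 10^-8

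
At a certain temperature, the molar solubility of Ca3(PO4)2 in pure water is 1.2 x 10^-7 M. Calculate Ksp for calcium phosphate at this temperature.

Ca3(PO4)2(s) <=> 3 Ca^2+(aq) + 2 PO4^3-(aq)
For each mole of Ca3(PO4)2 that dissolves: [Ca^2+] = 3s, [PO4^3-] = 2s.
Ksp = [Ca^2+]^3[PO4^3-]^2
Ksp = (3s)^3(2s)^2 = 108s^5
Ksp = 108 × (1.2 x 10^-7)^5 = 2.7 x 10^-33

Ksp ≈ 2.7 × 10^-33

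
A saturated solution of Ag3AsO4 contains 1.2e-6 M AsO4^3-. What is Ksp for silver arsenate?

Ag3AsO4(s) <=> 3 Ag^+ + AsO4^3-
Stoichiometry gives [Ag^+] = (3/1)[AsO4^3-] = 3.60 x 10^-6 M.
Ksp = [Ag^+]^3[AsO4^3-]
Ksp = (3.60 × 10^-6)^3 × 1.2 × 10^-6 = 5.6 × 10^-23

Ksp ≈ 5.6 x 10^-23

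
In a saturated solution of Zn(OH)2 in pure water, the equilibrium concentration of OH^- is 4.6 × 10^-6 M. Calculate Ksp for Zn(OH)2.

Ksp = 4.9 x 10^-17

Zn(OH)2(s) <=> Zn^2+(aq) + 2 OH^-(aq)
Stoichiometry gives [Zn^2+] = (1/2)[OH^-] = 2.30 × 10^-6 M.
Ksp = [Zn^2+][OH^-]^2
Ksp = 2.30 × 10^-6 × (4.6 × 10^-6)^2 = 4.9 × 10^-17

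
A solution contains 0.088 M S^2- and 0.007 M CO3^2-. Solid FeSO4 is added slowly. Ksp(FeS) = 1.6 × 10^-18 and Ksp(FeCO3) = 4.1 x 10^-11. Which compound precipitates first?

Precipitation of each salt starts when its ion product equals its Ksp.
For FeS: 1.6 × 10^-18 = 0.088 × [Fe^2+]  ⇒  [Fe^2+] = 1.8 x 10^-17 M.
For FeCO3: 4.1 x 10^-11 = 0.007 × [Fe^2+]  ⇒  [Fe^2+] = 5.9 x 10^-9 M.
The salt with the lower threshold [Fe^2+] precipitates first: FeS.

FeS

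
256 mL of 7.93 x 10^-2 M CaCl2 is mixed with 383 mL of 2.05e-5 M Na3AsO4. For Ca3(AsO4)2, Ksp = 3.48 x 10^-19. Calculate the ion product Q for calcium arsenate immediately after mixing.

Total volume = 256 + 383 = 639 mL.
[Ca^2+] = 7.93 × 10^-2 × (256/639) = 3.177 × 10^-2 M
[AsO4^3-] = 2.05 x 10^-5 × (383/639) = 1.229 x 10^-5 M
Ca3(AsO4)2(s) ⇌ 3 Ca^2+ + 2 AsO4^3-, so Q = [Ca^2+]^3[AsO4^3-]^2
Q = (3.177 × 10^-2)^3(1.229 × 10^-5)^2 = 4.84 x 10^-15
Q > Ksp, so Ca3(AsO4)2 will precipitate.

Q ≈ 4.84 x 10^-15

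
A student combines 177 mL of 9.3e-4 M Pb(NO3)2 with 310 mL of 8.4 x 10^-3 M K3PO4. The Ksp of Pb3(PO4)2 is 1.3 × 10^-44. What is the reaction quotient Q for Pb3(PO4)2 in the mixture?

Total volume = 177 + 310 = 487 mL.
[Pb^2+] = 9.3 x 10^-4 × (177/487) = 3.38 × 10^-4 M
[PO4^3-] = 8.4 x 10^-3 × (310/487) = 5.35 × 10^-3 M
Pb3(PO4)2(s) ⇌ 3 Pb^2+(aq) + 2 PO4^3-(aq), so Q = [Pb^2+]^3[PO4^3-]^2
Q = (3.38 × 10^-4)^3(5.35 x 10^-3)^2 = 1.1 × 10^-15
Q > Ksp, so Pb3(PO4)2 will precipitate.

Q = 1.1e-15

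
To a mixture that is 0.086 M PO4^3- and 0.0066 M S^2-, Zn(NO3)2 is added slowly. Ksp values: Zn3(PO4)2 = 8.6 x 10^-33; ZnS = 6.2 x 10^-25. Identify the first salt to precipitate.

Precipitation of each salt starts when its ion product equals its Ksp.
For Zn3(PO4)2: 8.6 x 10^-33 = (0.086)^2 × [Zn^2+]^3  ⇒  [Zn^2+] = 1.1 x 10^-10 M.
For ZnS: 6.2 x 10^-25 = 0.0066 × [Zn^2+]  ⇒  [Zn^2+] = 9.4 × 10^-23 M.
The salt with the lower threshold [Zn^2+] precipitates first: ZnS.

ZnS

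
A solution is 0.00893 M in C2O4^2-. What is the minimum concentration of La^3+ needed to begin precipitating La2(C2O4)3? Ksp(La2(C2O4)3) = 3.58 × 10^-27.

La2(C2O4)3(s) ⇌ 2 La^3+ + 3 C2O4^2-
Ksp = [La^3+]^2[C2O4^2-]^3
Precipitation begins when Q = Ksp. With [C2O4^2-] = 0.00893 M:
3.58 × 10^-27 = (0.00893)^3 × [La^3+]^2
[La^3+] = (3.58 × 10^-27 / 7.121 × 10^-7)^(1/2) = 7.09 × 10^-11 M

[La^3+] ≈ 7.09 x 10^-11 M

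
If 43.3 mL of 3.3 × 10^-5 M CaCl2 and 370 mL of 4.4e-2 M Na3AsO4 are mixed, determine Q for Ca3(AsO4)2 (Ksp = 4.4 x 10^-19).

6.4 x 10^-20

Total volume = 43.3 + 370 = 413.3 mL.
[Ca^2+] = 3.3 × 10^-5 × (43.3/413.3) = 3.46 x 10^-6 M
[AsO4^3-] = 4.4 x 10^-2 × (370/413.3) = 3.94 × 10^-2 M
Ca3(AsO4)2(s) ⇌ 3 Ca^2+ + 2 AsO4^3-, so Q = [Ca^2+]^3[AsO4^3-]^2
Q = (3.46 × 10^-6)^3(3.94 × 10^-2)^2 = 6.4 × 10^-20
Q < Ksp, so no precipitate of Ca3(AsO4)2 forms.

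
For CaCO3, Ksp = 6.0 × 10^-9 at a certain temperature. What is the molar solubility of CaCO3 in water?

s = 7.7 × 10^-5 M

CaCO3(s) ⇌ Ca^2+(aq) + CO3^2-(aq)
Ksp = [Ca^2+][CO3^2-]
Let s = molar solubility. Then [Ca^2+] = s and [CO3^2-] = s.
Ksp = (s)(s) = s^2
s = (6.0 × 10^-9)^(1/2) = 7.7 × 10^-5 M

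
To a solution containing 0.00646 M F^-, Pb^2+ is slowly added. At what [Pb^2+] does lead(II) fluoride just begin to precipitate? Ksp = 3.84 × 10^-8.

9.20e-4 M

PbF2(s) <=> Pb^2+(aq) + 2 F^-(aq)
Ksp = [Pb^2+][F^-]^2
Precipitation begins when Q = Ksp. With [F^-] = 0.00646 M:
3.84 × 10^-8 = (0.00646)^2 × [Pb^2+]
[Pb^2+] = (3.84 × 10^-8 / 4.173 x 10^-5) = 9.20 × 10^-4 M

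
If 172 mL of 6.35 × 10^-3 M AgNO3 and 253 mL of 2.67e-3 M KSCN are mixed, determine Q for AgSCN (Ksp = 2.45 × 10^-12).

Total volume = 172 + 253 = 425 mL.
[Ag^+] = 6.35 x 10^-3 × (172/425) = 2.570 × 10^-3 M
[SCN^-] = 2.67 × 10^-3 × (253/425) = 1.589 × 10^-3 M
AgSCN(s) <=> Ag^+(aq) + SCN^-(aq), so Q = [Ag^+][SCN^-]
Q = (2.570 × 10^-3)(1.589 × 10^-3) = 4.08 x 10^-6
Q > Ksp, so AgSCN will precipitate.

Q = 4.08e-6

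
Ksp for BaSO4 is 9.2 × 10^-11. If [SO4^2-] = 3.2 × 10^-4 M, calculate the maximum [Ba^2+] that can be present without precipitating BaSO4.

BaSO4(s) ⇌ Ba^2+(aq) + SO4^2-(aq)
Ksp = [Ba^2+][SO4^2-]
Precipitation begins when Q = Ksp. With [SO4^2-] = 3.2 × 10^-4 M:
9.2 × 10^-11 = (3.2 × 10^-4) × [Ba^2+]
[Ba^2+] = (9.2 × 10^-11 / 3.2 × 10^-4) = 2.9 x 10^-7 M

[Ba^2+] = 2.9 × 10^-7 M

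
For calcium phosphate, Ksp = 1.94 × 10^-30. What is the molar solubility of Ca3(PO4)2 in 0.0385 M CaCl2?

9.22 × 10^-14 M

Ca3(PO4)2(s) ⇌ 3 Ca^2+(aq) + 2 PO4^3-(aq)
Ksp = [Ca^2+]^3[PO4^3-]^2
If s mol/L dissolves here, [Ca^2+] = 0.0385 + 3s ≈ 0.0385, [PO4^3-] = 2s (Ksp is small, so little additional dissolves).
Ksp ≈ (0.0385)^3 × (2s)^2
s = 9.22 × 10^-14 M
Check: 3s = 2.8 x 10^-13 ≪ 0.0385, so the approximation is valid.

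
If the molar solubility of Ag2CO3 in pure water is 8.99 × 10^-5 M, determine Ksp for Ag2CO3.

Ksp ≈ 2.91 × 10^-12

Ag2CO3(s) <=> 2 Ag^+ + CO3^2-
Let s = molar solubility. Then [Ag^+] = 2s and [CO3^2-] = s.
Ksp = [Ag^+]^2[CO3^2-]
Ksp = (2s)^2s = 4s^3
Ksp = 4 × (8.99 × 10^-5)^3 = 2.91 x 10^-12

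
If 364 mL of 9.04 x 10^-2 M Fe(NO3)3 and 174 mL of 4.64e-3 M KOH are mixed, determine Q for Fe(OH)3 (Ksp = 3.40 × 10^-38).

Q ≈ 2.07 x 10^-10

Total volume = 364 + 174 = 538 mL.
[Fe^3+] = 9.04 × 10^-2 × (364/538) = 6.116 × 10^-2 M
[OH^-] = 4.64 × 10^-3 × (174/538) = 1.501 x 10^-3 M
Fe(OH)3(s) ⇌ Fe^3+(aq) + 3 OH^-(aq), so Q = [Fe^3+][OH^-]^3
Q = (6.116 x 10^-2)(1.501 × 10^-3)^3 = 2.07 x 10^-10
Q > Ksp, so Fe(OH)3 will precipitate.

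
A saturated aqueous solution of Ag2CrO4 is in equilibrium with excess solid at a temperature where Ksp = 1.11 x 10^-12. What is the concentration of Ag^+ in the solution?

Ag2CrO4(s) <=> 2 Ag^+ + CrO4^2-
Ksp = [Ag^+]^2[CrO4^2-]
If s mol/L of Ag2CrO4 dissolves, [Ag^+] = 2s and [CrO4^2-] = s.
So Ksp = (2s)^2 × s = 4s^3
Solving, s = (1.11 x 10^-12/4)^(1/3) = 6.523 × 10^-5 M
[Ag^+] = 2s = 1.30 x 10^-4 M

[Ag^+] = 1.30e-4 M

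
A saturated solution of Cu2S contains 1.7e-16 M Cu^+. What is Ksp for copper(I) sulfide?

Ksp ≈ 2.5 x 10^-48

Cu2S(s) ⇌ 2 Cu^+ + S^2-
Stoichiometry gives [S^2-] = (1/2)[Cu^+] = 8.50 × 10^-17 M.
Ksp = [Cu^+]^2[S^2-]
Ksp = (1.7 × 10^-16)^2 × 8.50 × 10^-17 = 2.5 x 10^-48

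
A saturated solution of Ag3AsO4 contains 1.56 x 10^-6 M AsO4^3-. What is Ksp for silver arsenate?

Ag3AsO4(s) ⇌ 3 Ag^+(aq) + AsO4^3-(aq)
Stoichiometry gives [Ag^+] = (3/1)[AsO4^3-] = 4.680 × 10^-6 M.
Ksp = [Ag^+]^3[AsO4^3-]
Ksp = (4.680 x 10^-6)^3 × 1.56 × 10^-6 = 1.60 × 10^-22

1.60e-22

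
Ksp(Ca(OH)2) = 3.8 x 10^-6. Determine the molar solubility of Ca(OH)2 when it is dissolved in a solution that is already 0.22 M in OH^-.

Ca(OH)2(s) ⇌ Ca^2+(aq) + 2 OH^-(aq)
Ksp = [Ca^2+][OH^-]^2
Let s be the molar solubility in this solution. [Ca^2+] = s, [OH^-] = 0.22 + 2s ≈ 0.22 (Ksp is small, so little additional dissolves).
Ksp ≈ s × (0.22)^2
s = 7.9 × 10^-5 M
Check: 2s = 1.6 × 10^-4 ≪ 0.22, so the approximation is valid.

s = 7.9 x 10^-5 M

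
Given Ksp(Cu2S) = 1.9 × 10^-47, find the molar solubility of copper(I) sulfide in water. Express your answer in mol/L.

1.7 × 10^-16 M

Cu2S(s) ⇌ 2 Cu^+(aq) + S^2-(aq)
Ksp = [Cu^+]^2[S^2-]
If s mol/L of Cu2S dissolves, [Cu^+] = 2s and [S^2-] = s.
Substituting: Ksp = (2s)^2s = 4s^3
s^3 = 1.9 × 10^-47 / 4, so s = 1.7 x 10^-16 M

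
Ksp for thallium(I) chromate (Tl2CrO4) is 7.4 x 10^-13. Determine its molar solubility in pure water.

5.7e-5 M

Tl2CrO4(s) ⇌ 2 Tl^+ + CrO4^2-
Ksp = [Tl^+]^2[CrO4^2-]
With molar solubility s: [Tl^+] = 2s, [CrO4^2-] = s.
Ksp = (2s)^2s = 4s^3
Solving, s = (7.4 x 10^-13/4)^(1/3) = 5.7 × 10^-5 M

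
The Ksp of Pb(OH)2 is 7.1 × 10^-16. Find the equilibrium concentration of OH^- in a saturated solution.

[OH^-] = 1.1 x 10^-5 M

Pb(OH)2(s) <=> Pb^2+(aq) + 2 OH^-(aq)
Ksp = [Pb^2+][OH^-]^2
For each mole of Pb(OH)2 that dissolves: [Pb^2+] = s, [OH^-] = 2s.
Ksp = s(2s)^2 = 4s^3
s^3 = 7.1 × 10^-16 / 4, so s = 5.62 × 10^-6 M
[OH^-] = 2s = 1.1 × 10^-5 M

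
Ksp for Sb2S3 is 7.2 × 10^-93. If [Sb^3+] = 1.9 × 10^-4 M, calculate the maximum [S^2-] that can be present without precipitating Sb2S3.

Sb2S3(s) ⇌ 2 Sb^3+ + 3 S^2-
Ksp = [Sb^3+]^2[S^2-]^3
Precipitation begins when Q = Ksp. With [Sb^3+] = 1.9 × 10^-4 M:
7.2 × 10^-93 = (1.9 × 10^-4)^2 × [S^2-]^3
[S^2-] = (7.2 × 10^-93 / 3.61 x 10^-8)^(1/3) = 5.8 × 10^-29 M

[S^2-] ≈ 5.8 x 10^-29 M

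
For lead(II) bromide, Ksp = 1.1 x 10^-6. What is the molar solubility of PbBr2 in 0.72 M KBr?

PbBr2(s) <=> Pb^2+ + 2 Br^-
Ksp = [Pb^2+][Br^-]^2
Let s be the molar solubility in this solution. [Pb^2+] = s, [Br^-] = 0.72 + 2s ≈ 0.72 (common-ion effect: Br^- is already 0.72 M).
Ksp ≈ s × (0.72)^2
s = 2.1 × 10^-6 M
Check: 2s = 4.2 × 10^-6 ≪ 0.72, so the approximation is valid.

2.1 x 10^-6 M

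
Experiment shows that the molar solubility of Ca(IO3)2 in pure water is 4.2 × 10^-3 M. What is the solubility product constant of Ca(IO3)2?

Ca(IO3)2(s) <=> Ca^2+(aq) + 2 IO3^-(aq)
For each mole of Ca(IO3)2 that dissolves: [Ca^2+] = s, [IO3^-] = 2s.
Ksp = [Ca^2+][IO3^-]^2
Ksp = s(2s)^2 = 4s^3
Ksp = 4 × (4.2 x 10^-3)^3 = 3.0 × 10^-7

Ksp ≈ 3.0 × 10^-7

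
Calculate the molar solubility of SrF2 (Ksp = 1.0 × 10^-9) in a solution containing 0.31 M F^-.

SrF2(s) ⇌ Sr^2+ + 2 F^-
Ksp = [Sr^2+][F^-]^2
Let s be the molar solubility in this solution. [Sr^2+] = s, [F^-] = 0.31 + 2s ≈ 0.31 (since the F^- already present dominates).
Ksp ≈ s × (0.31)^2
s = 1.0 × 10^-8 M
Check: 2s = 2.1 x 10^-8 ≪ 0.31, so the approximation is valid.

s = 1.0 × 10^-8 M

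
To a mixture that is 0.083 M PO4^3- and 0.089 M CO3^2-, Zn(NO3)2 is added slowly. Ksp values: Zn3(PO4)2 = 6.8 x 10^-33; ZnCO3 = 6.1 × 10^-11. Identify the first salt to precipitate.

Zn3(PO4)2

Each salt begins to precipitate when Q = Ksp, i.e. when [Zn^2+] reaches its threshold.
For Zn3(PO4)2: 6.8 x 10^-33 = (0.083)^2 × [Zn^2+]^3  ⇒  [Zn^2+] = 1.0 x 10^-10 M.
For ZnCO3: 6.1 × 10^-11 = 0.089 × [Zn^2+]  ⇒  [Zn^2+] = 6.9 × 10^-10 M.
The salt with the lower threshold [Zn^2+] precipitates first: Zn3(PO4)2.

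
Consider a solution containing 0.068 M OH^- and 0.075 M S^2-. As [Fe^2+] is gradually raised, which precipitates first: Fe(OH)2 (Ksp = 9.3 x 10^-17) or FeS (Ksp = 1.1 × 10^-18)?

Precipitation of each salt starts when its ion product equals its Ksp.
For Fe(OH)2: 9.3 x 10^-17 = (0.068)^2 × [Fe^2+]  ⇒  [Fe^2+] = 2.0 x 10^-14 M.
For FeS: 1.1 × 10^-18 = 0.075 × [Fe^2+]  ⇒  [Fe^2+] = 1.5 × 10^-17 M.
The salt with the lower threshold [Fe^2+] precipitates first: FeS.

FeS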